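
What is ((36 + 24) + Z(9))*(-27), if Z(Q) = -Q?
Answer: -1377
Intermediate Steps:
((36 + 24) + Z(9))*(-27) = ((36 + 24) - 1*9)*(-27) = (60 - 9)*(-27) = 51*(-27) = -1377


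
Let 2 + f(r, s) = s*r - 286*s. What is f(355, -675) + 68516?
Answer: 21939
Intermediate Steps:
f(r, s) = -2 - 286*s + r*s (f(r, s) = -2 + (s*r - 286*s) = -2 + (r*s - 286*s) = -2 + (-286*s + r*s) = -2 - 286*s + r*s)
f(355, -675) + 68516 = (-2 - 286*(-675) + 355*(-675)) + 68516 = (-2 + 193050 - 239625) + 68516 = -46577 + 68516 = 21939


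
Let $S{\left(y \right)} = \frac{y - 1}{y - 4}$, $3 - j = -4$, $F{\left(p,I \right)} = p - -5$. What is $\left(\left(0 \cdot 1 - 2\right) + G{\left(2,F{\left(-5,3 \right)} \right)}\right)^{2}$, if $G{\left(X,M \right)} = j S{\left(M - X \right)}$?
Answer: $\frac{9}{4} \approx 2.25$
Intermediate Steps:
$F{\left(p,I \right)} = 5 + p$ ($F{\left(p,I \right)} = p + 5 = 5 + p$)
$j = 7$ ($j = 3 - -4 = 3 + 4 = 7$)
$S{\left(y \right)} = \frac{-1 + y}{-4 + y}$
$G{\left(X,M \right)} = \frac{7 \left(-1 + M - X\right)}{-4 + M - X}$ ($G{\left(X,M \right)} = 7 \frac{-1 + \left(M - X\right)}{-4 + \left(M - X\right)} = 7 \frac{-1 + M - X}{-4 + M - X} = \frac{7 \left(-1 + M - X\right)}{-4 + M - X}$)
$\left(\left(0 \cdot 1 - 2\right) + G{\left(2,F{\left(-5,3 \right)} \right)}\right)^{2} = \left(\left(0 \cdot 1 - 2\right) + \frac{7 \left(1 + 2 - \left(5 - 5\right)\right)}{4 + 2 - \left(5 - 5\right)}\right)^{2} = \left(\left(0 - 2\right) + \frac{7 \left(1 + 2 - 0\right)}{4 + 2 - 0}\right)^{2} = \left(-2 + \frac{7 \left(1 + 2 + 0\right)}{4 + 2 + 0}\right)^{2} = \left(-2 + 7 \cdot \frac{1}{6} \cdot 3\right)^{2} = \left(-2 + \frac{7}{2}\right)^{2} = \left(\frac{3}{2}\right)^{2} = \frac{9}{4}$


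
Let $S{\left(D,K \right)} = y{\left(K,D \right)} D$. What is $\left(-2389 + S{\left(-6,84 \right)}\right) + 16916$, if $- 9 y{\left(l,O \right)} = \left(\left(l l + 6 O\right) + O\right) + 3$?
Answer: $19205$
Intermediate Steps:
$y{\left(l,O \right)} = - \frac{1}{3} - \frac{7 O}{9} - \frac{l^{2}}{9}$ ($y{\left(l,O \right)} = - \frac{\left(\left(l l + 6 O\right) + O\right) + 3}{9} = - \frac{\left(\left(l^{2} + 6 O\right) + O\right) + 3}{9} = - \frac{\left(l^{2} + 7 O\right) + 3}{9} = - \frac{3 + l^{2} + 7 O}{9} = - \frac{1}{3} - \frac{7 O}{9} - \frac{l^{2}}{9}$)
$S{\left(D,K \right)} = D \left(- \frac{1}{3} - \frac{7 D}{9} - \frac{K^{2}}{9}\right)$ ($S{\left(D,K \right)} = \left(- \frac{1}{3} - \frac{7 D}{9} - \frac{K^{2}}{9}\right) D = D \left(- \frac{1}{3} - \frac{7 D}{9} - \frac{K^{2}}{9}\right)$)
$\left(-2389 + S{\left(-6,84 \right)}\right) + 16916 = \left(-2389 - - \frac{2 \left(3 + 84^{2} + 7 \left(-6\right)\right)}{3}\right) + 16916 = \left(-2389 - - \frac{2 \left(3 + 7056 - 42\right)}{3}\right) + 16916 = \left(-2389 - \left(- \frac{2}{3}\right) 7017\right) + 16916 = \left(-2389 + 4678\right) + 16916 = 2289 + 16916 = 19205$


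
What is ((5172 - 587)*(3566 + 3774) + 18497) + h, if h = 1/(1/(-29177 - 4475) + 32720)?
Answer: 37076455412136935/1101093439 ≈ 3.3672e+7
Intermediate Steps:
h = 33652/1101093439 (h = 1/(1/(-33652) + 32720) = 1/(-1/33652 + 32720) = 1/(1101093439/33652) = 33652/1101093439 ≈ 3.0562e-5)
((5172 - 587)*(3566 + 3774) + 18497) + h = ((5172 - 587)*(3566 + 3774) + 18497) + 33652/1101093439 = (4585*7340 + 18497) + 33652/1101093439 = (33653900 + 18497) + 33652/1101093439 = 33672397 + 33652/1101093439 = 37076455412136935/1101093439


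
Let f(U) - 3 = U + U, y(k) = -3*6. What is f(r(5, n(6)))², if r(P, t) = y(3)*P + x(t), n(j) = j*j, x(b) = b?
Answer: 11025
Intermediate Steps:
n(j) = j²
y(k) = -18
r(P, t) = t - 18*P (r(P, t) = -18*P + t = t - 18*P)
f(U) = 3 + 2*U (f(U) = 3 + (U + U) = 3 + 2*U)
f(r(5, n(6)))² = (3 + 2*(6² - 18*5))² = (3 + 2*(36 - 90))² = (3 + 2*(-54))² = (3 - 108)² = (-105)² = 11025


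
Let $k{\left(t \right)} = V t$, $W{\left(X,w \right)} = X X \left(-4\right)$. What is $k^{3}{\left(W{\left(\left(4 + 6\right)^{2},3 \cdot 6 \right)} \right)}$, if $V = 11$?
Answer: $-85184000000000000$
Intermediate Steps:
$W{\left(X,w \right)} = - 4 X^{2}$ ($W{\left(X,w \right)} = X^{2} \left(-4\right) = - 4 X^{2}$)
$k{\left(t \right)} = 11 t$
$k^{3}{\left(W{\left(\left(4 + 6\right)^{2},3 \cdot 6 \right)} \right)} = \left(11 \left(- 4 \left(\left(4 + 6\right)^{2}\right)^{2}\right)\right)^{3} = \left(11 \left(- 4 \left(10^{2}\right)^{2}\right)\right)^{3} = \left(11 \left(- 4 \cdot 100^{2}\right)\right)^{3} = \left(11 \left(\left(-4\right) 10000\right)\right)^{3} = \left(11 \left(-40000\right)\right)^{3} = \left(-440000\right)^{3} = -85184000000000000$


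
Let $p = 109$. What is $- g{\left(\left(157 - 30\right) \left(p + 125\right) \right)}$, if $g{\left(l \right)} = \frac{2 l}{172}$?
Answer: $- \frac{14859}{43} \approx -345.56$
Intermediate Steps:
$g{\left(l \right)} = \frac{l}{86}$ ($g{\left(l \right)} = 2 l \frac{1}{172} = \frac{l}{86}$)
$- g{\left(\left(157 - 30\right) \left(p + 125\right) \right)} = - \frac{\left(157 - 30\right) \left(109 + 125\right)}{86} = - \frac{127 \cdot 234}{86} = - \frac{29718}{86} = \left(-1\right) \frac{14859}{43} = - \frac{14859}{43}$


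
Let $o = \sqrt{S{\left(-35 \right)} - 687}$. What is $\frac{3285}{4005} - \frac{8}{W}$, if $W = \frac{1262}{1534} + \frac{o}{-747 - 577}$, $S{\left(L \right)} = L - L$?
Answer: $\frac{- 662054284 i + 55991 \sqrt{687}}{89 \left(767 \sqrt{687} + 835444 i\right)} \approx -8.8984 - 0.23386 i$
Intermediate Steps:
$S{\left(L \right)} = 0$
$o = i \sqrt{687}$ ($o = \sqrt{0 - 687} = \sqrt{-687} = i \sqrt{687} \approx 26.211 i$)
$W = \frac{631}{767} - \frac{i \sqrt{687}}{1324}$ ($W = \frac{1262}{1534} + \frac{i \sqrt{687}}{-747 - 577} = 1262 \cdot \frac{1}{1534} + \frac{i \sqrt{687}}{-747 - 577} = \frac{631}{767} + \frac{i \sqrt{687}}{-1324} = \frac{631}{767} + i \sqrt{687} \left(- \frac{1}{1324}\right) = \frac{631}{767} - \frac{i \sqrt{687}}{1324} \approx 0.82269 - 0.019797 i$)
$\frac{3285}{4005} - \frac{8}{W} = \frac{3285}{4005} - \frac{8}{\frac{631}{767} - \frac{i \sqrt{687}}{1324}} = 3285 \cdot \frac{1}{4005} - \frac{8}{\frac{631}{767} - \frac{i \sqrt{687}}{1324}} = \frac{73}{89} - \frac{8}{\frac{631}{767} - \frac{i \sqrt{687}}{1324}}$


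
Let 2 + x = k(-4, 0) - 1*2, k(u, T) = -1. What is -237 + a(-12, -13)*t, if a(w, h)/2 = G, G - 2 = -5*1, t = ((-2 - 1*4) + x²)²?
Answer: -2403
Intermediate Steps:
x = -5 (x = -2 + (-1 - 1*2) = -2 + (-1 - 2) = -2 - 3 = -5)
t = 361 (t = ((-2 - 1*4) + (-5)²)² = ((-2 - 4) + 25)² = (-6 + 25)² = 19² = 361)
G = -3 (G = 2 - 5*1 = 2 - 5 = -3)
a(w, h) = -6 (a(w, h) = 2*(-3) = -6)
-237 + a(-12, -13)*t = -237 - 6*361 = -237 - 2166 = -2403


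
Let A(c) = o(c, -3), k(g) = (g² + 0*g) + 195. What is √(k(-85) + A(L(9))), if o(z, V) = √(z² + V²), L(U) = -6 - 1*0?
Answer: √(7420 + 3*√5) ≈ 86.178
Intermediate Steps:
L(U) = -6 (L(U) = -6 + 0 = -6)
o(z, V) = √(V² + z²)
k(g) = 195 + g² (k(g) = (g² + 0) + 195 = g² + 195 = 195 + g²)
A(c) = √(9 + c²) (A(c) = √((-3)² + c²) = √(9 + c²))
√(k(-85) + A(L(9))) = √((195 + (-85)²) + √(9 + (-6)²)) = √((195 + 7225) + √(9 + 36)) = √(7420 + √45) = √(7420 + 3*√5)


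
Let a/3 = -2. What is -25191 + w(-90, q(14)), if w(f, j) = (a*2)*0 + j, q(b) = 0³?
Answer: -25191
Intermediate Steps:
a = -6 (a = 3*(-2) = -6)
q(b) = 0
w(f, j) = j (w(f, j) = -6*2*0 + j = -12*0 + j = 0 + j = j)
-25191 + w(-90, q(14)) = -25191 + 0 = -25191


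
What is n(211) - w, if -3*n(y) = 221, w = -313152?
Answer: 939235/3 ≈ 3.1308e+5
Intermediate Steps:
n(y) = -221/3 (n(y) = -1/3*221 = -221/3)
n(211) - w = -221/3 - 1*(-313152) = -221/3 + 313152 = 939235/3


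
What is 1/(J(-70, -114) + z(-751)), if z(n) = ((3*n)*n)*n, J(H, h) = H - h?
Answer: -1/1270694209 ≈ -7.8697e-10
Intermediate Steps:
z(n) = 3*n**3 (z(n) = (3*n**2)*n = 3*n**3)
1/(J(-70, -114) + z(-751)) = 1/((-70 - 1*(-114)) + 3*(-751)**3) = 1/((-70 + 114) + 3*(-423564751)) = 1/(44 - 1270694253) = 1/(-1270694209) = -1/1270694209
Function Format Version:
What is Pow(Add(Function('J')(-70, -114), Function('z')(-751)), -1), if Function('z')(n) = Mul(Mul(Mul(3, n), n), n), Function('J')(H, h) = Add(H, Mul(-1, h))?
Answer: Rational(-1, 1270694209) ≈ -7.8697e-10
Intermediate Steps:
Function('z')(n) = Mul(3, Pow(n, 3)) (Function('z')(n) = Mul(Mul(3, Pow(n, 2)), n) = Mul(3, Pow(n, 3)))
Pow(Add(Function('J')(-70, -114), Function('z')(-751)), -1) = Pow(Add(Add(-70, Mul(-1, -114)), Mul(3, Pow(-751, 3))), -1) = Pow(Add(Add(-70, 114), Mul(3, -423564751)), -1) = Pow(Add(44, -1270694253), -1) = Pow(-1270694209, -1) = Rational(-1, 1270694209)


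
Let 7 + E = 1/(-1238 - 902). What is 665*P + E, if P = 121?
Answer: 172180119/2140 ≈ 80458.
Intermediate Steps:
E = -14981/2140 (E = -7 + 1/(-1238 - 902) = -7 + 1/(-2140) = -7 - 1/2140 = -14981/2140 ≈ -7.0005)
665*P + E = 665*121 - 14981/2140 = 80465 - 14981/2140 = 172180119/2140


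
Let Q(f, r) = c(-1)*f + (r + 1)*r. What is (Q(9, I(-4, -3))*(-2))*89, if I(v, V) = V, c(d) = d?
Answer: 534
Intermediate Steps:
Q(f, r) = -f + r*(1 + r) (Q(f, r) = -f + (r + 1)*r = -f + (1 + r)*r = -f + r*(1 + r))
(Q(9, I(-4, -3))*(-2))*89 = ((-3 + (-3)² - 1*9)*(-2))*89 = ((-3 + 9 - 9)*(-2))*89 = -3*(-2)*89 = 6*89 = 534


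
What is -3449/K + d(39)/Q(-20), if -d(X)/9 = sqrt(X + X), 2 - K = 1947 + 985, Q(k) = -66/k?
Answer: 3449/2930 - 30*sqrt(78)/11 ≈ -22.909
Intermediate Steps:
K = -2930 (K = 2 - (1947 + 985) = 2 - 1*2932 = 2 - 2932 = -2930)
d(X) = -9*sqrt(2)*sqrt(X) (d(X) = -9*sqrt(X + X) = -9*sqrt(2)*sqrt(X))
-3449/K + d(39)/Q(-20) = -3449/(-2930) + (-9*sqrt(2)*sqrt(39))/((-66/(-20))) = -3449*(-1/2930) + (-9*sqrt(78))/((-66*(-1/20))) = 3449/2930 + (-9*sqrt(78))/(33/10) = 3449/2930 - 9*sqrt(78)*(10/33) = 3449/2930 - 30*sqrt(78)/11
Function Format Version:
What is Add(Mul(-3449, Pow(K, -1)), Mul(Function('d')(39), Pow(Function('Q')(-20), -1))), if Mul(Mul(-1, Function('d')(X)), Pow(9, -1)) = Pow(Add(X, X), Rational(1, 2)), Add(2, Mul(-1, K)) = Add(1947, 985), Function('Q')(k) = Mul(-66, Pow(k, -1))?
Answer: Add(Rational(3449, 2930), Mul(Rational(-30, 11), Pow(78, Rational(1, 2)))) ≈ -22.909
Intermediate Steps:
K = -2930 (K = Add(2, Mul(-1, Add(1947, 985))) = Add(2, Mul(-1, 2932)) = Add(2, -2932) = -2930)
Function('d')(X) = Mul(-9, Pow(2, Rational(1, 2)), Pow(X, Rational(1, 2))) (Function('d')(X) = Mul(-9, Pow(Add(X, X), Rational(1, 2))) = Mul(-9, Pow(Mul(2, X), Rational(1, 2))) = Mul(-9, Mul(Pow(2, Rational(1, 2)), Pow(X, Rational(1, 2)))) = Mul(-9, Pow(2, Rational(1, 2)), Pow(X, Rational(1, 2))))
Add(Mul(-3449, Pow(K, -1)), Mul(Function('d')(39), Pow(Function('Q')(-20), -1))) = Add(Mul(-3449, Pow(-2930, -1)), Mul(Mul(-9, Pow(2, Rational(1, 2)), Pow(39, Rational(1, 2))), Pow(Mul(-66, Pow(-20, -1)), -1))) = Add(Mul(-3449, Rational(-1, 2930)), Mul(Mul(-9, Pow(78, Rational(1, 2))), Pow(Mul(-66, Rational(-1, 20)), -1))) = Add(Rational(3449, 2930), Mul(Mul(-9, Pow(78, Rational(1, 2))), Pow(Rational(33, 10), -1))) = Add(Rational(3449, 2930), Mul(Mul(-9, Pow(78, Rational(1, 2))), Rational(10, 33))) = Add(Rational(3449, 2930), Mul(Rational(-30, 11), Pow(78, Rational(1, 2))))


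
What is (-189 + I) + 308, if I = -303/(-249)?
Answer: 9978/83 ≈ 120.22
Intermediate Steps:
I = 101/83 (I = -303*(-1/249) = 101/83 ≈ 1.2169)
(-189 + I) + 308 = (-189 + 101/83) + 308 = -15586/83 + 308 = 9978/83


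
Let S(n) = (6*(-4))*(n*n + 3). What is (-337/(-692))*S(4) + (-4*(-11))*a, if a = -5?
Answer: -76478/173 ≈ -442.07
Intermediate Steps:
S(n) = -72 - 24*n² (S(n) = -24*(n² + 3) = -24*(3 + n²) = -72 - 24*n²)
(-337/(-692))*S(4) + (-4*(-11))*a = (-337/(-692))*(-72 - 24*4²) - 4*(-11)*(-5) = (-337*(-1/692))*(-72 - 24*16) + 44*(-5) = 337*(-72 - 384)/692 - 220 = (337/692)*(-456) - 220 = -38418/173 - 220 = -76478/173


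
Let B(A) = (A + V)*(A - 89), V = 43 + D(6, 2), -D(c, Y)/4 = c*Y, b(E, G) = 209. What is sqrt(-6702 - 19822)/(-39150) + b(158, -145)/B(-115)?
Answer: 209/24480 - I*sqrt(6631)/19575 ≈ 0.0085376 - 0.0041599*I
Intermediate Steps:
D(c, Y) = -4*Y*c (D(c, Y) = -4*c*Y = -4*Y*c)
V = -5 (V = 43 - 4*2*6 = 43 - 48 = -5)
B(A) = (-89 + A)*(-5 + A) (B(A) = (A - 5)*(A - 89) = (-5 + A)*(-89 + A) = (-89 + A)*(-5 + A))
sqrt(-6702 - 19822)/(-39150) + b(158, -145)/B(-115) = sqrt(-6702 - 19822)/(-39150) + 209/(445 + (-115)**2 - 94*(-115)) = sqrt(-26524)*(-1/39150) + 209/(445 + 13225 + 10810) = (2*I*sqrt(6631))*(-1/39150) + 209/24480 = -I*sqrt(6631)/19575 + 209*(1/24480) = -I*sqrt(6631)/19575 + 209/24480 = 209/24480 - I*sqrt(6631)/19575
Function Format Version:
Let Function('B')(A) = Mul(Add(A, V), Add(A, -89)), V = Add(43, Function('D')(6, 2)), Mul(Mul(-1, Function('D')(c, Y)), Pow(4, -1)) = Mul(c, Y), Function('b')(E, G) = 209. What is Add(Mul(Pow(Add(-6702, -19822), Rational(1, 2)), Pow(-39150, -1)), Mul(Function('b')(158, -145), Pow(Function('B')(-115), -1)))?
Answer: Add(Rational(209, 24480), Mul(Rational(-1, 19575), I, Pow(6631, Rational(1, 2)))) ≈ Add(0.0085376, Mul(-0.0041599, I))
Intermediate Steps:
Function('D')(c, Y) = Mul(-4, Y, c) (Function('D')(c, Y) = Mul(-4, Mul(c, Y)) = Mul(-4, Mul(Y, c)) = Mul(-4, Y, c))
V = -5 (V = Add(43, Mul(-4, 2, 6)) = Add(43, -48) = -5)
Function('B')(A) = Mul(Add(-89, A), Add(-5, A)) (Function('B')(A) = Mul(Add(A, -5), Add(A, -89)) = Mul(Add(-5, A), Add(-89, A)) = Mul(Add(-89, A), Add(-5, A)))
Add(Mul(Pow(Add(-6702, -19822), Rational(1, 2)), Pow(-39150, -1)), Mul(Function('b')(158, -145), Pow(Function('B')(-115), -1))) = Add(Mul(Pow(Add(-6702, -19822), Rational(1, 2)), Pow(-39150, -1)), Mul(209, Pow(Add(445, Pow(-115, 2), Mul(-94, -115)), -1))) = Add(Mul(Pow(-26524, Rational(1, 2)), Rational(-1, 39150)), Mul(209, Pow(Add(445, 13225, 10810), -1))) = Add(Mul(Mul(2, I, Pow(6631, Rational(1, 2))), Rational(-1, 39150)), Mul(209, Pow(24480, -1))) = Add(Mul(Rational(-1, 19575), I, Pow(6631, Rational(1, 2))), Mul(209, Rational(1, 24480))) = Add(Mul(Rational(-1, 19575), I, Pow(6631, Rational(1, 2))), Rational(209, 24480)) = Add(Rational(209, 24480), Mul(Rational(-1, 19575), I, Pow(6631, Rational(1, 2))))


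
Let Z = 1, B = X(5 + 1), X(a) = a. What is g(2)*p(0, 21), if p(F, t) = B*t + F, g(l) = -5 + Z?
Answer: -504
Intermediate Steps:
B = 6 (B = 5 + 1 = 6)
g(l) = -4 (g(l) = -5 + 1 = -4)
p(F, t) = F + 6*t (p(F, t) = 6*t + F = F + 6*t)
g(2)*p(0, 21) = -4*(0 + 6*21) = -4*(0 + 126) = -4*126 = -504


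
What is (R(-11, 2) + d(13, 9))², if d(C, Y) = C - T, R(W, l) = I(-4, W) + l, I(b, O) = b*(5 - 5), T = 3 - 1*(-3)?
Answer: 81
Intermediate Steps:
T = 6 (T = 3 + 3 = 6)
I(b, O) = 0 (I(b, O) = b*0 = 0)
R(W, l) = l (R(W, l) = 0 + l = l)
d(C, Y) = -6 + C (d(C, Y) = C - 1*6 = C - 6 = -6 + C)
(R(-11, 2) + d(13, 9))² = (2 + (-6 + 13))² = (2 + 7)² = 9² = 81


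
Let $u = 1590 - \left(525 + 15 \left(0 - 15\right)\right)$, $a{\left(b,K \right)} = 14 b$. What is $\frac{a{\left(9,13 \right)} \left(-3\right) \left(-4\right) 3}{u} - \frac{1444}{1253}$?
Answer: $\frac{636808}{269395} \approx 2.3638$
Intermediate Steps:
$u = 1290$ ($u = 1590 - \left(525 + 15 \left(-15\right)\right) = 1590 - 300 = 1290$)
$\frac{a{\left(9,13 \right)} \left(-3\right) \left(-4\right) 3}{u} - \frac{1444}{1253} = \frac{14 \cdot 9 \left(-3\right) \left(-4\right) 3}{1290} - \frac{1444}{1253} = 126 \cdot 12 \cdot 3 \cdot \frac{1}{1290} - \frac{1444}{1253} = 126 \cdot 36 \cdot \frac{1}{1290} - \frac{1444}{1253} = 4536 \cdot \frac{1}{1290} - \frac{1444}{1253} = \frac{756}{215} - \frac{1444}{1253} = \frac{636808}{269395}$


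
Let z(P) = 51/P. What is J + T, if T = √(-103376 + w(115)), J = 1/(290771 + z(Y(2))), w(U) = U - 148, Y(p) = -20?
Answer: 20/5815369 + I*√103409 ≈ 3.4392e-6 + 321.57*I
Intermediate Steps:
w(U) = -148 + U
J = 20/5815369 (J = 1/(290771 + 51/(-20)) = 1/(290771 + 51*(-1/20)) = 1/(290771 - 51/20) = 1/(5815369/20) = 20/5815369 ≈ 3.4392e-6)
T = I*√103409 (T = √(-103376 + (-148 + 115)) = √(-103376 - 33) = √(-103409) = I*√103409 ≈ 321.57*I)
J + T = 20/5815369 + I*√103409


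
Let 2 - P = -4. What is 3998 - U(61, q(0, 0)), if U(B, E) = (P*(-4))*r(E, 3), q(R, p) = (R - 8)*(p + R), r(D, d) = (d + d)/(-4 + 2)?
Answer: 3926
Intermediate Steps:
P = 6 (P = 2 - 1*(-4) = 2 + 4 = 6)
r(D, d) = -d (r(D, d) = (2*d)/(-2) = (2*d)*(-1/2) = -d)
q(R, p) = (-8 + R)*(R + p)
U(B, E) = 72 (U(B, E) = (6*(-4))*(-1*3) = -24*(-3) = 72)
3998 - U(61, q(0, 0)) = 3998 - 1*72 = 3998 - 72 = 3926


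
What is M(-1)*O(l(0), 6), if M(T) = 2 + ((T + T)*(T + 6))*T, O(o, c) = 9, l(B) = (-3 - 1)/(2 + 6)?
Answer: 108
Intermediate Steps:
l(B) = -1/2 (l(B) = -4/8 = -4*1/8 = -1/2)
M(T) = 2 + 2*T**2*(6 + T) (M(T) = 2 + ((2*T)*(6 + T))*T = 2 + (2*T*(6 + T))*T = 2 + 2*T**2*(6 + T))
M(-1)*O(l(0), 6) = (2 + 2*(-1)**3 + 12*(-1)**2)*9 = (2 + 2*(-1) + 12*1)*9 = (2 - 2 + 12)*9 = 12*9 = 108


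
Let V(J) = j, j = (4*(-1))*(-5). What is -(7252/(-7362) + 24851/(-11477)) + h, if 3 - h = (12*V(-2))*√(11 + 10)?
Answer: 259832644/42246837 - 240*√21 ≈ -1093.7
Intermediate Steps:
j = 20 (j = -4*(-5) = 20)
V(J) = 20
h = 3 - 240*√21 (h = 3 - 12*20*√(11 + 10) = 3 - 240*√21 ≈ -1096.8)
-(7252/(-7362) + 24851/(-11477)) + h = -(7252/(-7362) + 24851/(-11477)) + (3 - 240*√21) = -(7252*(-1/7362) + 24851*(-1/11477)) + (3 - 240*√21) = -(-3626/3681 - 24851/11477) + (3 - 240*√21) = -1*(-133092133/42246837) + (3 - 240*√21) = 133092133/42246837 + (3 - 240*√21) = 259832644/42246837 - 240*√21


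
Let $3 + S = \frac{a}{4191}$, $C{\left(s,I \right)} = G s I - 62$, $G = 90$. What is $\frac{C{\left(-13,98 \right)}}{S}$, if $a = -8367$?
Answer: $\frac{80133317}{3490} \approx 22961.0$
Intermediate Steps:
$C{\left(s,I \right)} = -62 + 90 I s$ ($C{\left(s,I \right)} = 90 s I - 62 = 90 I s - 62 = -62 + 90 I s$)
$S = - \frac{6980}{1397}$ ($S = -3 - \frac{8367}{4191} = -3 - \frac{2789}{1397} = - \frac{6980}{1397} \approx -4.9964$)
$\frac{C{\left(-13,98 \right)}}{S} = \frac{-62 + 90 \cdot 98 \left(-13\right)}{- \frac{6980}{1397}} = \left(-62 - 114660\right) \left(- \frac{1397}{6980}\right) = \left(-114722\right) \left(- \frac{1397}{6980}\right) = \frac{80133317}{3490}$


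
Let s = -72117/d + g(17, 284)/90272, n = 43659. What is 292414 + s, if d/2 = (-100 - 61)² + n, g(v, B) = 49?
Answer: 65595923440041/224325920 ≈ 2.9241e+5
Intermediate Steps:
d = 139160 (d = 2*((-100 - 61)² + 43659) = 2*((-161)² + 43659) = 2*(25921 + 43659) = 2*69580 = 139160)
s = -116130839/224325920 (s = -72117/139160 + 49/90272 = -72117*1/139160 + 49*(1/90272) = -72117/139160 + 7/12896 = -116130839/224325920 ≈ -0.51769)
292414 + s = 292414 - 116130839/224325920 = 65595923440041/224325920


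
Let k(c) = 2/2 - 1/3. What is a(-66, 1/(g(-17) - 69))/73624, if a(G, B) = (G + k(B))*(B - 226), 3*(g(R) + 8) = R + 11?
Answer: 874895/4362222 ≈ 0.20056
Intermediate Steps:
g(R) = -13/3 + R/3 (g(R) = -8 + (R + 11)/3 = -8 + (11 + R)/3 = -8 + (11/3 + R/3) = -13/3 + R/3)
k(c) = 2/3 (k(c) = 2*(1/2) - 1*1/3 = 1 - 1/3 = 2/3)
a(G, B) = (-226 + B)*(2/3 + G) (a(G, B) = (G + 2/3)*(B - 226) = (2/3 + G)*(-226 + B) = (-226 + B)*(2/3 + G))
a(-66, 1/(g(-17) - 69))/73624 = (-452/3 - 226*(-66) + 2/(3*((-13/3 + (1/3)*(-17)) - 69)) - 66/((-13/3 + (1/3)*(-17)) - 69))/73624 = (-452/3 + 14916 + 2/(3*((-13/3 - 17/3) - 69)) - 66/((-13/3 - 17/3) - 69))*(1/73624) = (-452/3 + 14916 + 2/(3*(-10 - 69)) - 66/(-10 - 69))*(1/73624) = (-452/3 + 14916 + (2/3)/(-79) - 66/(-79))*(1/73624) = (-452/3 + 14916 + (2/3)*(-1/79) - 1/79*(-66))*(1/73624) = (-452/3 + 14916 - 2/237 + 66/79)*(1/73624) = (3499580/237)*(1/73624) = 874895/4362222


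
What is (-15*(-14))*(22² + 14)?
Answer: 104580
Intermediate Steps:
(-15*(-14))*(22² + 14) = 210*(484 + 14) = 210*498 = 104580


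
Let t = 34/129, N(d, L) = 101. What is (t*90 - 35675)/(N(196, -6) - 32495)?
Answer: 1533005/1392942 ≈ 1.1006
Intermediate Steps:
t = 34/129 (t = 34*(1/129) = 34/129 ≈ 0.26357)
(t*90 - 35675)/(N(196, -6) - 32495) = ((34/129)*90 - 35675)/(101 - 32495) = (1020/43 - 35675)/(-32394) = -1533005/43*(-1/32394) = 1533005/1392942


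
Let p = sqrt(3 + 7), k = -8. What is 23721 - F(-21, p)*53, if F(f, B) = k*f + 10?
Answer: 14287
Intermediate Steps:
p = sqrt(10) ≈ 3.1623
F(f, B) = 10 - 8*f (F(f, B) = -8*f + 10 = 10 - 8*f)
23721 - F(-21, p)*53 = 23721 - (10 - 8*(-21))*53 = 23721 - (10 + 168)*53 = 23721 - 178*53 = 23721 - 1*9434 = 23721 - 9434 = 14287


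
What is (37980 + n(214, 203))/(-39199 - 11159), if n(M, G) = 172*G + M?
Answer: -12185/8393 ≈ -1.4518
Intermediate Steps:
n(M, G) = M + 172*G
(37980 + n(214, 203))/(-39199 - 11159) = (37980 + (214 + 172*203))/(-39199 - 11159) = (37980 + (214 + 34916))/(-50358) = (37980 + 35130)*(-1/50358) = 73110*(-1/50358) = -12185/8393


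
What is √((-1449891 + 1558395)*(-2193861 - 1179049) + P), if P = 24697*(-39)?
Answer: I*√365975189823 ≈ 6.0496e+5*I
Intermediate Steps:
P = -963183
√((-1449891 + 1558395)*(-2193861 - 1179049) + P) = √((-1449891 + 1558395)*(-2193861 - 1179049) - 963183) = √(108504*(-3372910) - 963183) = √(-365974226640 - 963183) = √(-365975189823) = I*√365975189823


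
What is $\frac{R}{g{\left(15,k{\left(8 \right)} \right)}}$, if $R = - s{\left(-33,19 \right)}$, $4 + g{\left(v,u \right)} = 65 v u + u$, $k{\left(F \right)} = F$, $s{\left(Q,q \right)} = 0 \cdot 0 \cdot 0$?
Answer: $0$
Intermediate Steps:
$s{\left(Q,q \right)} = 0$ ($s{\left(Q,q \right)} = 0 \cdot 0 = 0$)
$g{\left(v,u \right)} = -4 + u + 65 u v$ ($g{\left(v,u \right)} = -4 + \left(65 v u + u\right) = -4 + \left(65 u v + u\right) = -4 + \left(u + 65 u v\right) = -4 + u + 65 u v$)
$R = 0$ ($R = \left(-1\right) 0 = 0$)
$\frac{R}{g{\left(15,k{\left(8 \right)} \right)}} = \frac{0}{-4 + 8 + 65 \cdot 8 \cdot 15} = \frac{0}{-4 + 8 + 7800} = \frac{0}{7804} = 0 \cdot \frac{1}{7804} = 0$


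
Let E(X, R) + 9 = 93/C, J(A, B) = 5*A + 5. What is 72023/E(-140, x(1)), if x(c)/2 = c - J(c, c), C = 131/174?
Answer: 9435013/15003 ≈ 628.88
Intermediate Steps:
C = 131/174 (C = 131*(1/174) = 131/174 ≈ 0.75287)
J(A, B) = 5 + 5*A
x(c) = -10 - 8*c (x(c) = 2*(c - (5 + 5*c)) = 2*(c + (-5 - 5*c)) = 2*(-5 - 4*c) = -10 - 8*c)
E(X, R) = 15003/131 (E(X, R) = -9 + 93/(131/174) = -9 + 93*(174/131) = -9 + 16182/131 = 15003/131)
72023/E(-140, x(1)) = 72023/(15003/131) = 72023*(131/15003) = 9435013/15003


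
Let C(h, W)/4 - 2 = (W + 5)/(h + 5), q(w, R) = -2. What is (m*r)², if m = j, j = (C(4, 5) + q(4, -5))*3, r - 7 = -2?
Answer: 220900/9 ≈ 24544.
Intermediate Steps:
r = 5 (r = 7 - 2 = 5)
C(h, W) = 8 + 4*(5 + W)/(5 + h) (C(h, W) = 8 + 4*((W + 5)/(h + 5)) = 8 + 4*((5 + W)/(5 + h)) = 8 + 4*(5 + W)/(5 + h))
j = 94/3 (j = (4*(15 + 5 + 2*4)/(5 + 4) - 2)*3 = (4*(15 + 5 + 8)/9 - 2)*3 = (4*(⅑)*28 - 2)*3 = (112/9 - 2)*3 = (94/9)*3 = 94/3 ≈ 31.333)
m = 94/3 ≈ 31.333
(m*r)² = ((94/3)*5)² = (470/3)² = 220900/9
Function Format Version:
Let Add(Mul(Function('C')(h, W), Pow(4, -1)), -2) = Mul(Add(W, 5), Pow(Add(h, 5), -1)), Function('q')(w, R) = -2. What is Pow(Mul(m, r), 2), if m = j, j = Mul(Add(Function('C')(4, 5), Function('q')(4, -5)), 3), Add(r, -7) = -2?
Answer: Rational(220900, 9) ≈ 24544.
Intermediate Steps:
r = 5 (r = Add(7, -2) = 5)
Function('C')(h, W) = Add(8, Mul(4, Pow(Add(5, h), -1), Add(5, W))) (Function('C')(h, W) = Add(8, Mul(4, Mul(Add(W, 5), Pow(Add(h, 5), -1)))) = Add(8, Mul(4, Mul(Add(5, W), Pow(Add(5, h), -1)))) = Add(8, Mul(4, Mul(Pow(Add(5, h), -1), Add(5, W)))) = Add(8, Mul(4, Pow(Add(5, h), -1), Add(5, W))))
j = Rational(94, 3) (j = Mul(Add(Mul(4, Pow(Add(5, 4), -1), Add(15, 5, Mul(2, 4))), -2), 3) = Mul(Add(Mul(4, Pow(9, -1), Add(15, 5, 8)), -2), 3) = Mul(Add(Mul(4, Rational(1, 9), 28), -2), 3) = Mul(Add(Rational(112, 9), -2), 3) = Mul(Rational(94, 9), 3) = Rational(94, 3) ≈ 31.333)
m = Rational(94, 3) ≈ 31.333
Pow(Mul(m, r), 2) = Pow(Mul(Rational(94, 3), 5), 2) = Pow(Rational(470, 3), 2) = Rational(220900, 9)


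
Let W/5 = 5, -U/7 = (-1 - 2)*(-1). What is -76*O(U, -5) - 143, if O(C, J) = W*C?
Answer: 39757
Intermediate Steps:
U = -21 (U = -7*(-1 - 2)*(-1) = -(-21)*(-1) = -7*3 = -21)
W = 25 (W = 5*5 = 25)
O(C, J) = 25*C
-76*O(U, -5) - 143 = -1900*(-21) - 143 = -76*(-525) - 143 = 39900 - 143 = 39757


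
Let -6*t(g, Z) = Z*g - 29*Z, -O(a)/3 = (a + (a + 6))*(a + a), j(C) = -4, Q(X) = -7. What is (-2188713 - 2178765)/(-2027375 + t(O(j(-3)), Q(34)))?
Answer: 26204868/12164789 ≈ 2.1542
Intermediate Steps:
O(a) = -6*a*(6 + 2*a) (O(a) = -3*(a + (a + 6))*(a + a) = -3*(a + (6 + a))*2*a = -3*(6 + 2*a)*2*a = -6*a*(6 + 2*a))
t(g, Z) = 29*Z/6 - Z*g/6 (t(g, Z) = -(Z*g - 29*Z)/6 = -(-29*Z + Z*g)/6 = 29*Z/6 - Z*g/6)
(-2188713 - 2178765)/(-2027375 + t(O(j(-3)), Q(34))) = (-2188713 - 2178765)/(-2027375 + (⅙)*(-7)*(29 - (-12)*(-4)*(3 - 4))) = -4367478/(-2027375 + (⅙)*(-7)*(29 - (-12)*(-4)*(-1))) = -4367478/(-2027375 + (⅙)*(-7)*(29 - 1*(-48))) = -4367478/(-2027375 + (⅙)*(-7)*(29 + 48)) = -4367478/(-2027375 + (⅙)*(-7)*77) = -4367478/(-2027375 - 539/6) = -4367478/(-12164789/6) = -4367478*(-6/12164789) = 26204868/12164789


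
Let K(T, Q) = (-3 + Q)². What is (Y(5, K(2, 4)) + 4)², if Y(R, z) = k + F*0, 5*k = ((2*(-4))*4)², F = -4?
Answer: 1089936/25 ≈ 43597.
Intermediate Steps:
k = 1024/5 (k = ((2*(-4))*4)²/5 = (-8*4)²/5 = (⅕)*(-32)² = (⅕)*1024 = 1024/5 ≈ 204.80)
Y(R, z) = 1024/5 (Y(R, z) = 1024/5 - 4*0 = 1024/5 + 0 = 1024/5)
(Y(5, K(2, 4)) + 4)² = (1024/5 + 4)² = (1044/5)² = 1089936/25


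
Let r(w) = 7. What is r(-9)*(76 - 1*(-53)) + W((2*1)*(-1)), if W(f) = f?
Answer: 901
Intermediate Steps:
r(-9)*(76 - 1*(-53)) + W((2*1)*(-1)) = 7*(76 - 1*(-53)) + (2*1)*(-1) = 7*(76 + 53) + 2*(-1) = 7*129 - 2 = 903 - 2 = 901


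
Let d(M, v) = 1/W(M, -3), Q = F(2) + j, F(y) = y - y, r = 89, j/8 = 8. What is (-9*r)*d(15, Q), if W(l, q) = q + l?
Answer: -267/4 ≈ -66.750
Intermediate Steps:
W(l, q) = l + q
j = 64 (j = 8*8 = 64)
F(y) = 0
Q = 64 (Q = 0 + 64 = 64)
d(M, v) = 1/(-3 + M) (d(M, v) = 1/(M - 3) = 1/(-3 + M))
(-9*r)*d(15, Q) = (-9*89)/(-3 + 15) = -801/12 = -801*1/12 = -267/4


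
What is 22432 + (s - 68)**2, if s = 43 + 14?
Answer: 22553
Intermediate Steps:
s = 57
22432 + (s - 68)**2 = 22432 + (57 - 68)**2 = 22432 + (-11)**2 = 22432 + 121 = 22553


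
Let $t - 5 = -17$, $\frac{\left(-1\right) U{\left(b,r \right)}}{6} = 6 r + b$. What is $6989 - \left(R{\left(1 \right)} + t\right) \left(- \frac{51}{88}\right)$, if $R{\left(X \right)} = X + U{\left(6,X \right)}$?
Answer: $\frac{610799}{88} \approx 6940.9$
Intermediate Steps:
$U{\left(b,r \right)} = - 36 r - 6 b$ ($U{\left(b,r \right)} = - 6 \left(6 r + b\right) = - 6 \left(b + 6 r\right) = - 36 r - 6 b$)
$R{\left(X \right)} = -36 - 35 X$ ($R{\left(X \right)} = X - \left(36 + 36 X\right) = -36 - 35 X$)
$t = -12$ ($t = 5 - 17 = -12$)
$6989 - \left(R{\left(1 \right)} + t\right) \left(- \frac{51}{88}\right) = 6989 - \left(\left(-36 - 35\right) - 12\right) \left(- \frac{51}{88}\right) = 6989 - \left(\left(-36 - 35\right) - 12\right) \left(\left(-51\right) \frac{1}{88}\right) = 6989 - \left(-71 - 12\right) \left(- \frac{51}{88}\right) = 6989 - \left(-83\right) \left(- \frac{51}{88}\right) = 6989 - \frac{4233}{88} = \frac{610799}{88}$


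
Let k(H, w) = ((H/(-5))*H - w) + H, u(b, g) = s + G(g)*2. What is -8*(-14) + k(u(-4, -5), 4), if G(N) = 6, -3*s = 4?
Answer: 4316/45 ≈ 95.911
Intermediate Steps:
s = -4/3 (s = -⅓*4 = -4/3 ≈ -1.3333)
u(b, g) = 32/3 (u(b, g) = -4/3 + 6*2 = -4/3 + 12 = 32/3)
k(H, w) = H - w - H²/5 (k(H, w) = ((H*(-⅕))*H - w) + H = ((-H/5)*H - w) + H = (-H²/5 - w) + H = (-w - H²/5) + H = H - w - H²/5)
-8*(-14) + k(u(-4, -5), 4) = -8*(-14) + (32/3 - 1*4 - (32/3)²/5) = 112 + (32/3 - 4 - ⅕*1024/9) = 112 + (32/3 - 4 - 1024/45) = 112 - 724/45 = 4316/45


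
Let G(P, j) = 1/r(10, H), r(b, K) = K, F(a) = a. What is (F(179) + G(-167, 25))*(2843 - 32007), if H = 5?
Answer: -26130944/5 ≈ -5.2262e+6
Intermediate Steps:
G(P, j) = 1/5
(F(179) + G(-167, 25))*(2843 - 32007) = (179 + 1/5)*(2843 - 32007) = (896/5)*(-29164) = -26130944/5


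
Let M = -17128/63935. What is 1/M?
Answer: -63935/17128 ≈ -3.7328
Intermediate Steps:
M = -17128/63935 (M = -17128*1/63935 = -17128/63935 ≈ -0.26790)
1/M = 1/(-17128/63935) = -63935/17128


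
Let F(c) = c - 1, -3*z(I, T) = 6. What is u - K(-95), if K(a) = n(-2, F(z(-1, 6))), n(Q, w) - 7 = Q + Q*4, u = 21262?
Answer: 21265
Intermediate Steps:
z(I, T) = -2 (z(I, T) = -1/3*6 = -2)
F(c) = -1 + c
n(Q, w) = 7 + 5*Q (n(Q, w) = 7 + (Q + Q*4) = 7 + (Q + 4*Q) = 7 + 5*Q)
K(a) = -3 (K(a) = 7 + 5*(-2) = 7 - 10 = -3)
u - K(-95) = 21262 - 1*(-3) = 21262 + 3 = 21265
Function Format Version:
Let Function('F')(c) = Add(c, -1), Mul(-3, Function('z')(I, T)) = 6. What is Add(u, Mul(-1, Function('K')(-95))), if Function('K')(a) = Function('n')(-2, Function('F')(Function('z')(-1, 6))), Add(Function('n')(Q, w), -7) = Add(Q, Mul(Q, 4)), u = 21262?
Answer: 21265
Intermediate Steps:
Function('z')(I, T) = -2 (Function('z')(I, T) = Mul(Rational(-1, 3), 6) = -2)
Function('F')(c) = Add(-1, c)
Function('n')(Q, w) = Add(7, Mul(5, Q)) (Function('n')(Q, w) = Add(7, Add(Q, Mul(Q, 4))) = Add(7, Add(Q, Mul(4, Q))) = Add(7, Mul(5, Q)))
Function('K')(a) = -3 (Function('K')(a) = Add(7, Mul(5, -2)) = Add(7, -10) = -3)
Add(u, Mul(-1, Function('K')(-95))) = Add(21262, Mul(-1, -3)) = Add(21262, 3) = 21265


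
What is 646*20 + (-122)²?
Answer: 27804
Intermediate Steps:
646*20 + (-122)² = 12920 + 14884 = 27804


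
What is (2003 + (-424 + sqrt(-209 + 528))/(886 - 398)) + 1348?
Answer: 204358/61 + sqrt(319)/488 ≈ 3350.2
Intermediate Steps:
(2003 + (-424 + sqrt(-209 + 528))/(886 - 398)) + 1348 = (2003 + (-424 + sqrt(319))/488) + 1348 = (2003 + (-424 + sqrt(319))*(1/488)) + 1348 = (2003 + (-53/61 + sqrt(319)/488)) + 1348 = (122130/61 + sqrt(319)/488) + 1348 = 204358/61 + sqrt(319)/488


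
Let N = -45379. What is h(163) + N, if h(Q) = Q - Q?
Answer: -45379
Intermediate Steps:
h(Q) = 0
h(163) + N = 0 - 45379 = -45379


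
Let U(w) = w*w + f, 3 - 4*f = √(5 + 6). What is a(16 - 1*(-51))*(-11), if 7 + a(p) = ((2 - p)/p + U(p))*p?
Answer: -13232615/4 + 737*√11/4 ≈ -3.3075e+6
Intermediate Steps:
f = ¾ - √11/4 (f = ¾ - √(5 + 6)/4 = ¾ - √11/4 ≈ -0.079156)
U(w) = ¾ + w² - √11/4 (U(w) = w*w + (¾ - √11/4) = w² + (¾ - √11/4) = ¾ + w² - √11/4)
a(p) = -7 + p*(¾ + p² - √11/4 + (2 - p)/p) (a(p) = -7 + ((2 - p)/p + (¾ + p² - √11/4))*p = -7 + (¾ + p² - √11/4 + (2 - p)/p)*p = -7 + p*(¾ + p² - √11/4 + (2 - p)/p))
a(16 - 1*(-51))*(-11) = (-5 + (16 - 1*(-51))³ - (16 - 1*(-51))/4 - (16 - 1*(-51))*√11/4)*(-11) = (-5 + (16 + 51)³ - (16 + 51)/4 - (16 + 51)*√11/4)*(-11) = (-5 + 67³ - ¼*67 - ¼*67*√11)*(-11) = (-5 + 300763 - 67/4 - 67*√11/4)*(-11) = (1202965/4 - 67*√11/4)*(-11) = -13232615/4 + 737*√11/4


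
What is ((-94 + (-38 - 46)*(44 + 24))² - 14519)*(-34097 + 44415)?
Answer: 347666217206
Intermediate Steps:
((-94 + (-38 - 46)*(44 + 24))² - 14519)*(-34097 + 44415) = ((-94 - 84*68)² - 14519)*10318 = ((-94 - 5712)² - 14519)*10318 = ((-5806)² - 14519)*10318 = (33709636 - 14519)*10318 = 33695117*10318 = 347666217206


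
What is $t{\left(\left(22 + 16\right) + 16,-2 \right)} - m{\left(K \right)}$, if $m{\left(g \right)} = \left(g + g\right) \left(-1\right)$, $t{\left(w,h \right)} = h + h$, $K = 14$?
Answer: $24$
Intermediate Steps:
$t{\left(w,h \right)} = 2 h$
$m{\left(g \right)} = - 2 g$ ($m{\left(g \right)} = 2 g \left(-1\right) = - 2 g$)
$t{\left(\left(22 + 16\right) + 16,-2 \right)} - m{\left(K \right)} = 2 \left(-2\right) - \left(-2\right) 14 = -4 - -28 = -4 + 28 = 24$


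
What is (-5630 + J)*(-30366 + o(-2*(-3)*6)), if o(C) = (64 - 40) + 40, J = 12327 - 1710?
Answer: -151116074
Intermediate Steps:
J = 10617
o(C) = 64 (o(C) = 24 + 40 = 64)
(-5630 + J)*(-30366 + o(-2*(-3)*6)) = (-5630 + 10617)*(-30366 + 64) = 4987*(-30302) = -151116074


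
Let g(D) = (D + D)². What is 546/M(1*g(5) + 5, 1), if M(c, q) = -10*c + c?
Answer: -26/45 ≈ -0.57778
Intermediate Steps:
g(D) = 4*D² (g(D) = (2*D)² = 4*D²)
M(c, q) = -9*c
546/M(1*g(5) + 5, 1) = 546/((-9*(1*(4*5²) + 5))) = 546/((-9*(1*(4*25) + 5))) = 546/((-9*(1*100 + 5))) = 546/((-9*(100 + 5))) = 546/((-9*105)) = 546/(-945) = 546*(-1/945) = -26/45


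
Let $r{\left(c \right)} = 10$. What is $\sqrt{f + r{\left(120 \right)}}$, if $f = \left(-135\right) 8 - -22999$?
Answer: $\sqrt{21929} \approx 148.08$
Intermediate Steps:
$f = 21919$ ($f = -1080 + 22999 = 21919$)
$\sqrt{f + r{\left(120 \right)}} = \sqrt{21919 + 10} = \sqrt{21929}$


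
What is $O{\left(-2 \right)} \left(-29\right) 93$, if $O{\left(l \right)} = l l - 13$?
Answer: $24273$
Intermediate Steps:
$O{\left(l \right)} = -13 + l^{2}$ ($O{\left(l \right)} = l^{2} - 13 = -13 + l^{2}$)
$O{\left(-2 \right)} \left(-29\right) 93 = \left(-13 + \left(-2\right)^{2}\right) \left(-29\right) 93 = \left(-13 + 4\right) \left(-29\right) 93 = \left(-9\right) \left(-29\right) 93 = 261 \cdot 93 = 24273$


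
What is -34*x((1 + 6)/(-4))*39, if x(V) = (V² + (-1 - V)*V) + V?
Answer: 0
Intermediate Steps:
x(V) = V + V² + V*(-1 - V) (x(V) = (V² + V*(-1 - V)) + V = V + V² + V*(-1 - V))
-34*x((1 + 6)/(-4))*39 = -34*0*39 = 0*39 = 0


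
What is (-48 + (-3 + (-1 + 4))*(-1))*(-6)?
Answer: 288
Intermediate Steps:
(-48 + (-3 + (-1 + 4))*(-1))*(-6) = (-48 + (-3 + 3)*(-1))*(-6) = (-48 + 0*(-1))*(-6) = (-48 + 0)*(-6) = -48*(-6) = 288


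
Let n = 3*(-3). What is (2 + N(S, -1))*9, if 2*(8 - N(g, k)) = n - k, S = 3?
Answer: 126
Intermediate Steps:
n = -9
N(g, k) = 25/2 + k/2 (N(g, k) = 8 - (-9 - k)/2 = 8 + (9/2 + k/2) = 25/2 + k/2)
(2 + N(S, -1))*9 = (2 + (25/2 + (½)*(-1)))*9 = (2 + (25/2 - ½))*9 = (2 + 12)*9 = 14*9 = 126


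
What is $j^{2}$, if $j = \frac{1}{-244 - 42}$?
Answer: $\frac{1}{81796} \approx 1.2226 \cdot 10^{-5}$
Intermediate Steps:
$j = - \frac{1}{286}$ ($j = \frac{1}{-286} = - \frac{1}{286} \approx -0.0034965$)
$j^{2} = \left(- \frac{1}{286}\right)^{2} = \frac{1}{81796}$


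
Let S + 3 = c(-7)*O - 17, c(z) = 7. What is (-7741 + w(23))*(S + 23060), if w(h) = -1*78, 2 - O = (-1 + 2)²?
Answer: -180204493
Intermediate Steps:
O = 1 (O = 2 - (-1 + 2)² = 2 - 1*1² = 2 - 1*1 = 2 - 1 = 1)
w(h) = -78
S = -13 (S = -3 + (7*1 - 17) = -3 + (7 - 17) = -3 - 10 = -13)
(-7741 + w(23))*(S + 23060) = (-7741 - 78)*(-13 + 23060) = -7819*23047 = -180204493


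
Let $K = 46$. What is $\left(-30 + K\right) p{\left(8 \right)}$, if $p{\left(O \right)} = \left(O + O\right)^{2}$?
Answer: $4096$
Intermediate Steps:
$p{\left(O \right)} = 4 O^{2}$ ($p{\left(O \right)} = \left(2 O\right)^{2} = 4 O^{2}$)
$\left(-30 + K\right) p{\left(8 \right)} = \left(-30 + 46\right) 4 \cdot 8^{2} = 16 \cdot 4 \cdot 64 = 16 \cdot 256 = 4096$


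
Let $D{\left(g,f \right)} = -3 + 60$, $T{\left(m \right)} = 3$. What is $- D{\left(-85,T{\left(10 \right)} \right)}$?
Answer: $-57$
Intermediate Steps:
$D{\left(g,f \right)} = 57$
$- D{\left(-85,T{\left(10 \right)} \right)} = \left(-1\right) 57 = -57$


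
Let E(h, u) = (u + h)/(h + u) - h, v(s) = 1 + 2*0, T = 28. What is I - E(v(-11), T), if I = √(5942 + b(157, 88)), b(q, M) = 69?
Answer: √6011 ≈ 77.531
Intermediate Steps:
v(s) = 1 (v(s) = 1 + 0 = 1)
E(h, u) = 1 - h (E(h, u) = (h + u)/(h + u) - h = 1 - h)
I = √6011 (I = √(5942 + 69) = √6011 ≈ 77.531)
I - E(v(-11), T) = √6011 - (1 - 1*1) = √6011 - (1 - 1) = √6011 - 1*0 = √6011 + 0 = √6011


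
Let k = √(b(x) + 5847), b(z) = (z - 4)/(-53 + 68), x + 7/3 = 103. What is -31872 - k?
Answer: -31872 - √52681/3 ≈ -31949.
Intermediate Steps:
x = 302/3 (x = -7/3 + 103 = 302/3 ≈ 100.67)
b(z) = -4/15 + z/15 (b(z) = (-4 + z)/15 = (-4 + z)*(1/15) = -4/15 + z/15)
k = √52681/3 (k = √((-4/15 + (1/15)*(302/3)) + 5847) = √((-4/15 + 302/45) + 5847) = √(58/9 + 5847) = √(52681/9) = √52681/3 ≈ 76.508)
-31872 - k = -31872 - √52681/3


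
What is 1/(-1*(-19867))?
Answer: 1/19867 ≈ 5.0335e-5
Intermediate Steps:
1/(-1*(-19867)) = 1/19867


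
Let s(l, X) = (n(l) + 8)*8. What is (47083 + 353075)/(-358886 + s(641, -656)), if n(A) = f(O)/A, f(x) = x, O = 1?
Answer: -42750213/38334149 ≈ -1.1152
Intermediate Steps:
n(A) = 1/A
s(l, X) = 64 + 8/l (s(l, X) = (1/l + 8)*8 = (8 + 1/l)*8 = 64 + 8/l)
(47083 + 353075)/(-358886 + s(641, -656)) = (47083 + 353075)/(-358886 + (64 + 8/641)) = 400158/(-358886 + (64 + 8*(1/641))) = 400158/(-358886 + (64 + 8/641)) = 400158/(-358886 + 41032/641) = 400158/(-230004894/641) = 400158*(-641/230004894) = -42750213/38334149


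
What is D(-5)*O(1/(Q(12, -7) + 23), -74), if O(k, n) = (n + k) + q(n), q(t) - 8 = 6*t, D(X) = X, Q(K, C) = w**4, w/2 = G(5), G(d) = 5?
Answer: 25558645/10023 ≈ 2550.0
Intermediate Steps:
w = 10 (w = 2*5 = 10)
Q(K, C) = 10000 (Q(K, C) = 10**4 = 10000)
q(t) = 8 + 6*t
O(k, n) = 8 + k + 7*n (O(k, n) = (n + k) + (8 + 6*n) = (k + n) + (8 + 6*n) = 8 + k + 7*n)
D(-5)*O(1/(Q(12, -7) + 23), -74) = -5*(8 + 1/(10000 + 23) + 7*(-74)) = -5*(8 + 1/10023 - 518) = -5*(-5111729/10023) = 25558645/10023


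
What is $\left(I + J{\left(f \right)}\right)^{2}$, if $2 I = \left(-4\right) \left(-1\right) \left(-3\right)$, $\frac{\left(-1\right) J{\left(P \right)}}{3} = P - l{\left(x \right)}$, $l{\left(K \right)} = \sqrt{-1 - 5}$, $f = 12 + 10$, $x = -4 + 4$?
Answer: $5130 - 432 i \sqrt{6} \approx 5130.0 - 1058.2 i$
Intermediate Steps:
$x = 0$
$f = 22$
$l{\left(K \right)} = i \sqrt{6}$ ($l{\left(K \right)} = \sqrt{-6} = i \sqrt{6}$)
$J{\left(P \right)} = - 3 P + 3 i \sqrt{6}$ ($J{\left(P \right)} = - 3 \left(P - i \sqrt{6}\right) = - 3 P + 3 i \sqrt{6}$)
$I = -6$ ($I = \frac{\left(-4\right) \left(-1\right) \left(-3\right)}{2} = \frac{4 \left(-3\right)}{2} = \frac{1}{2} \left(-12\right) = -6$)
$\left(I + J{\left(f \right)}\right)^{2} = \left(-6 + \left(\left(-3\right) 22 + 3 i \sqrt{6}\right)\right)^{2} = \left(-6 - \left(66 - 3 i \sqrt{6}\right)\right)^{2} = \left(-72 + 3 i \sqrt{6}\right)^{2}$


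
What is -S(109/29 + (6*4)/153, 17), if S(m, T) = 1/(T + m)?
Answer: -1479/30934 ≈ -0.047811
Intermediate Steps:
-S(109/29 + (6*4)/153, 17) = -1/(17 + (109/29 + (6*4)/153)) = -1/(17 + (109*(1/29) + 24*(1/153))) = -1/(17 + (109/29 + 8/51)) = -1/(17 + 5791/1479) = -1/30934/1479 = -1*1479/30934 = -1479/30934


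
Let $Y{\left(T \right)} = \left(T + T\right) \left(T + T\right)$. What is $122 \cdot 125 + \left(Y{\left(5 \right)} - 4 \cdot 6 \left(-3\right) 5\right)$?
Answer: $15710$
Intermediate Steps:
$Y{\left(T \right)} = 4 T^{2}$ ($Y{\left(T \right)} = 2 T 2 T = 4 T^{2}$)
$122 \cdot 125 + \left(Y{\left(5 \right)} - 4 \cdot 6 \left(-3\right) 5\right) = 122 \cdot 125 - \left(-100 + 4 \cdot 6 \left(-3\right) 5\right) = 15250 - \left(-100 + 4 \left(-18\right) 5\right) = 15250 - \left(-100 - 360\right) = 15250 + \left(100 - -360\right) = 15250 + \left(100 + 360\right) = 15250 + 460 = 15710$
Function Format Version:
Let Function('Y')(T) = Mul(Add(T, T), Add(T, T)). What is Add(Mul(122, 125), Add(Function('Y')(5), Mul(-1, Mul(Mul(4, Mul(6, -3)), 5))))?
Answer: 15710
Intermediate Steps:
Function('Y')(T) = Mul(4, Pow(T, 2)) (Function('Y')(T) = Mul(Mul(2, T), Mul(2, T)) = Mul(4, Pow(T, 2)))
Add(Mul(122, 125), Add(Function('Y')(5), Mul(-1, Mul(Mul(4, Mul(6, -3)), 5)))) = Add(Mul(122, 125), Add(Mul(4, Pow(5, 2)), Mul(-1, Mul(Mul(4, Mul(6, -3)), 5)))) = Add(15250, Add(Mul(4, 25), Mul(-1, Mul(Mul(4, -18), 5)))) = Add(15250, Add(100, Mul(-1, Mul(-72, 5)))) = Add(15250, Add(100, Mul(-1, -360))) = Add(15250, Add(100, 360)) = Add(15250, 460) = 15710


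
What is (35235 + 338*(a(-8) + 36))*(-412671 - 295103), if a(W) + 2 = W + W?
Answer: -29244513906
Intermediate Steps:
a(W) = -2 + 2*W (a(W) = -2 + (W + W) = -2 + 2*W)
(35235 + 338*(a(-8) + 36))*(-412671 - 295103) = (35235 + 338*((-2 + 2*(-8)) + 36))*(-412671 - 295103) = (35235 + 338*((-2 - 16) + 36))*(-707774) = (35235 + 338*(-18 + 36))*(-707774) = (35235 + 338*18)*(-707774) = (35235 + 6084)*(-707774) = 41319*(-707774) = -29244513906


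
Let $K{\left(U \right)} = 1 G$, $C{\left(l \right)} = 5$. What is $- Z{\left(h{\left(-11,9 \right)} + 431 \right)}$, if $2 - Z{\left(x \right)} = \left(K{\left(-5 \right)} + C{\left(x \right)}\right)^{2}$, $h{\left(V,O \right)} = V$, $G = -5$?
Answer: $-2$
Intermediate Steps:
$K{\left(U \right)} = -5$ ($K{\left(U \right)} = 1 \left(-5\right) = -5$)
$Z{\left(x \right)} = 2$ ($Z{\left(x \right)} = 2 - \left(-5 + 5\right)^{2} = 2 - 0^{2} = 2 - 0 = 2 + 0 = 2$)
$- Z{\left(h{\left(-11,9 \right)} + 431 \right)} = \left(-1\right) 2 = -2$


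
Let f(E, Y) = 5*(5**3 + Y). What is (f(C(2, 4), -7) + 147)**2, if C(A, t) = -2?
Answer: 543169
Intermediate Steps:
f(E, Y) = 625 + 5*Y (f(E, Y) = 5*(125 + Y) = 625 + 5*Y)
(f(C(2, 4), -7) + 147)**2 = ((625 + 5*(-7)) + 147)**2 = ((625 - 35) + 147)**2 = (590 + 147)**2 = 737**2 = 543169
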